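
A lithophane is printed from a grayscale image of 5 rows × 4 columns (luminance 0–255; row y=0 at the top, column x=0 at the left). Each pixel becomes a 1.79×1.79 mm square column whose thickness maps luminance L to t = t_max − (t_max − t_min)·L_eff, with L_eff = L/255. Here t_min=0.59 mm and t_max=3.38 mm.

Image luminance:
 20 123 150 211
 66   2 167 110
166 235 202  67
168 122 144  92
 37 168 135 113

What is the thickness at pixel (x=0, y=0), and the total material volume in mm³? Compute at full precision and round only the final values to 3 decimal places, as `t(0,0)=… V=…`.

t(0,0)=3.161 V=129.026

span = t_max - t_min = 3.38 - 0.59 = 2.790
L(0,0) = 20, L_eff = 20/255 = 0.078431
t(0,0) = 3.38 - 2.790·0.078431 = 3.161
Σt over all 5·4 pixels = 171143/4250 ≈ 40.2689412
V = pitch²·Σt = 1.79²·171143/4250 = 129.026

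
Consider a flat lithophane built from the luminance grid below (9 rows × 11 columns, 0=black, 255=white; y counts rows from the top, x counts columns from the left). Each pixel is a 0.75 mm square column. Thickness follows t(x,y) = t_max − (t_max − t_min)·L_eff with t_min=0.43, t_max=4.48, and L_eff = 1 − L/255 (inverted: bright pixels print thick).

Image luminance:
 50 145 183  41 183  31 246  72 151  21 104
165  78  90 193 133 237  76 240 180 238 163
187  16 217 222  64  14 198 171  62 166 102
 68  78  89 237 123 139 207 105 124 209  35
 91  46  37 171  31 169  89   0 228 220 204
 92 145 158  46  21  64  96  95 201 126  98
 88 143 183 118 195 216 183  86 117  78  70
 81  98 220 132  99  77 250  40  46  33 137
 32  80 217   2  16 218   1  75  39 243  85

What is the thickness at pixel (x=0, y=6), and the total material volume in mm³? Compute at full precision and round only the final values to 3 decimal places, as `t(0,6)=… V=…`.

span = t_max - t_min = 4.48 - 0.43 = 4.050
L(0,6) = 88, L_eff = 1 - 88/255 = 0.654902 (inverted)
t(0,6) = 4.48 - 4.050·0.654902 = 1.828
Σt over all 9·11 pixels = 197901/850 ≈ 232.8247059
V = pitch²·Σt = 0.75²·197901/850 = 130.964

t(0,6)=1.828 V=130.964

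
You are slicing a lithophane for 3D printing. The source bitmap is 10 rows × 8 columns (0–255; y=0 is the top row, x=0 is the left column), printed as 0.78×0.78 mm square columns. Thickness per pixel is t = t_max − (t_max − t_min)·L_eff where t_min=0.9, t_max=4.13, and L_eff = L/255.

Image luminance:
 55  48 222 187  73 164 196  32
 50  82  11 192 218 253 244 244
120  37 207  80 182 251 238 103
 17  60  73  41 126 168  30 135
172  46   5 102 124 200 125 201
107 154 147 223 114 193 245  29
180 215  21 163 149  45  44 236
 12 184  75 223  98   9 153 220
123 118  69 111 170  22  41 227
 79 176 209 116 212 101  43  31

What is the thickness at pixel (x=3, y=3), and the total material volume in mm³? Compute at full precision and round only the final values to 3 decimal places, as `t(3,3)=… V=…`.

t(3,3)=3.611 V=122.402

span = t_max - t_min = 4.13 - 0.9 = 3.230
L(3,3) = 41, L_eff = 41/255 = 0.160784
t(3,3) = 4.13 - 3.230·0.160784 = 3.611
Σt over all 10·8 pixels = 301781/1500 ≈ 201.1873333
V = pitch²·Σt = 0.78²·301781/1500 = 122.402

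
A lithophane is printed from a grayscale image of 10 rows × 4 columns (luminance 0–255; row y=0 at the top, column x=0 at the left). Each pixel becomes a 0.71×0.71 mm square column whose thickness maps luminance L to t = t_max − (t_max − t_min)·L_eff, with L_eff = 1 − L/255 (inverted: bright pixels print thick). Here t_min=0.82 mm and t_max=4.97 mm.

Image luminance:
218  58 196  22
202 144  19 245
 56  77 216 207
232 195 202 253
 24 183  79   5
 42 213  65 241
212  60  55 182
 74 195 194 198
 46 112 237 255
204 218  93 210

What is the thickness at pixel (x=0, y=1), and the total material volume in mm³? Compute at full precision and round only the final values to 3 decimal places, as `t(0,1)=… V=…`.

span = t_max - t_min = 4.97 - 0.82 = 4.150
L(0,1) = 202, L_eff = 1 - 202/255 = 0.207843 (inverted)
t(0,1) = 4.97 - 4.150·0.207843 = 4.107
Σt over all 10·4 pixels = 660217/5100 ≈ 129.4543137
V = pitch²·Σt = 0.71²·660217/5100 = 65.258

t(0,1)=4.107 V=65.258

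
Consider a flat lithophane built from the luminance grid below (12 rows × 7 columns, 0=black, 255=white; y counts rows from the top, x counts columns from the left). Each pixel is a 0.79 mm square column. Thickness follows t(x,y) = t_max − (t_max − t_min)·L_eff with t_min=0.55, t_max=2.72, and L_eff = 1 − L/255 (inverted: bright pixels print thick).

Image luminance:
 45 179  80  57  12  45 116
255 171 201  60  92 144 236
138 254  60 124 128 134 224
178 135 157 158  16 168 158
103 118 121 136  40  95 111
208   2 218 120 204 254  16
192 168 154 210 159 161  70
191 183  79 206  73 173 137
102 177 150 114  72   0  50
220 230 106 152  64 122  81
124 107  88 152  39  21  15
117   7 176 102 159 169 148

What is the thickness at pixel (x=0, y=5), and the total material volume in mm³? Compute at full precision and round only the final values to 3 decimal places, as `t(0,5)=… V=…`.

span = t_max - t_min = 2.72 - 0.55 = 2.170
L(0,5) = 208, L_eff = 1 - 208/255 = 0.184314 (inverted)
t(0,5) = 2.72 - 2.170·0.184314 = 2.320
Σt over all 12·7 pixels = 3498047/25500 ≈ 137.1783137
V = pitch²·Σt = 0.79²·3498047/25500 = 85.613

t(0,5)=2.320 V=85.613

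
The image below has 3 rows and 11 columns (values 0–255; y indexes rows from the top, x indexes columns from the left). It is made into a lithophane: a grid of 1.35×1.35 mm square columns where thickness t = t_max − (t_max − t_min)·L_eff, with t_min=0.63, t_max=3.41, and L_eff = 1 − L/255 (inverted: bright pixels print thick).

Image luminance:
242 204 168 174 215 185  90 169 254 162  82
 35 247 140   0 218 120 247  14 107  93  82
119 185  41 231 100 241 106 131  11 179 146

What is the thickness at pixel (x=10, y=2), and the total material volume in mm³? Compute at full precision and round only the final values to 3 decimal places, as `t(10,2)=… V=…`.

span = t_max - t_min = 3.41 - 0.63 = 2.780
L(10,2) = 146, L_eff = 1 - 146/255 = 0.427451 (inverted)
t(10,2) = 3.41 - 2.780·0.427451 = 2.222
Σt over all 3·11 pixels = 1847309/25500 ≈ 72.4434902
V = pitch²·Σt = 1.35²·1847309/25500 = 132.028

t(10,2)=2.222 V=132.028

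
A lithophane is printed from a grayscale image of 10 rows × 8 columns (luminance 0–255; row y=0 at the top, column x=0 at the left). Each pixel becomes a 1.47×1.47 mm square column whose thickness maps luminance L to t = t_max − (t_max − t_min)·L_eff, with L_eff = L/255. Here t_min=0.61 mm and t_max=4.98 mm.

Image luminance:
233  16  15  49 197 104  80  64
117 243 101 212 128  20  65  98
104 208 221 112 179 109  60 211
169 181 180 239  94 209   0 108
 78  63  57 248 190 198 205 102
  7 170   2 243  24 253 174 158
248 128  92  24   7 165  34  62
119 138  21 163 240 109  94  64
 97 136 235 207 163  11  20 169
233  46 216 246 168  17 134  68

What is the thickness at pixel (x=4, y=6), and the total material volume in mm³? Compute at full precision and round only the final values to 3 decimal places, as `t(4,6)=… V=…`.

span = t_max - t_min = 4.98 - 0.61 = 4.370
L(4,6) = 7, L_eff = 7/255 = 0.027451
t(4,6) = 4.98 - 4.370·0.027451 = 4.860
Σt over all 10·8 pixels = 1428509/6375 ≈ 224.0798431
V = pitch²·Σt = 1.47²·1428509/6375 = 484.214

t(4,6)=4.860 V=484.214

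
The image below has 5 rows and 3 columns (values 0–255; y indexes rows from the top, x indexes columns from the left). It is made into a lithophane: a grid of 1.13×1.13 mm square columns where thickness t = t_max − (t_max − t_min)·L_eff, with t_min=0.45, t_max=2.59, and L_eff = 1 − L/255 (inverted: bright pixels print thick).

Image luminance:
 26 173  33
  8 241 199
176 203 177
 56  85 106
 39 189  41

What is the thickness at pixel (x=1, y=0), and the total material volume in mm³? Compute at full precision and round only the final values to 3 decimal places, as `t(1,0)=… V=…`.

span = t_max - t_min = 2.59 - 0.45 = 2.140
L(1,0) = 173, L_eff = 1 - 173/255 = 0.321569 (inverted)
t(1,0) = 2.59 - 2.140·0.321569 = 1.902
Σt over all 5·3 pixels = 182351/8500 ≈ 21.4530588
V = pitch²·Σt = 1.13²·182351/8500 = 27.393

t(1,0)=1.902 V=27.393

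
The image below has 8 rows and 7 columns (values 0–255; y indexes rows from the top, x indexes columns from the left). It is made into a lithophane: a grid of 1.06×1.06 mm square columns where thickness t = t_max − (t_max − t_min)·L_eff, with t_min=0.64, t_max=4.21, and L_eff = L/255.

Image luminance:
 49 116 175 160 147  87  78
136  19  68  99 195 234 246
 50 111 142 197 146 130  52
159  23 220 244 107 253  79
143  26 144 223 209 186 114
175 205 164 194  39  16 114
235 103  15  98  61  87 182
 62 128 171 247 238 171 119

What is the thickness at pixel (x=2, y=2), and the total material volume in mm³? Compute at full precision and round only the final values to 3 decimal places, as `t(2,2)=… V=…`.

t(2,2)=2.222 V=145.490

span = t_max - t_min = 4.21 - 0.64 = 3.570
L(2,2) = 142, L_eff = 142/255 = 0.556863
t(2,2) = 4.21 - 3.570·0.556863 = 2.222
Σt over all 8·7 pixels = 129.486
V = pitch²·Σt = 1.06²·129.486 = 145.490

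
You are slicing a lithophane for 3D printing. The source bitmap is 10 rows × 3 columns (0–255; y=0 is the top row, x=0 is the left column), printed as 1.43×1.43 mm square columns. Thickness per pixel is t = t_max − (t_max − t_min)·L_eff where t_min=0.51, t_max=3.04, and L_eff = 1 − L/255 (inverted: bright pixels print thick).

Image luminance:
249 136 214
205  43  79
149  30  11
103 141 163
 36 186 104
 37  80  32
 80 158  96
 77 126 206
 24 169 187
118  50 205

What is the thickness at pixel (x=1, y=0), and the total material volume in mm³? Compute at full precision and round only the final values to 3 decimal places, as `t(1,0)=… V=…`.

t(1,0)=1.859 V=102.175

span = t_max - t_min = 3.04 - 0.51 = 2.530
L(1,0) = 136, L_eff = 1 - 136/255 = 0.466667 (inverted)
t(1,0) = 3.04 - 2.530·0.466667 = 1.859
Σt over all 10·3 pixels = 318533/6375 ≈ 49.9659608
V = pitch²·Σt = 1.43²·318533/6375 = 102.175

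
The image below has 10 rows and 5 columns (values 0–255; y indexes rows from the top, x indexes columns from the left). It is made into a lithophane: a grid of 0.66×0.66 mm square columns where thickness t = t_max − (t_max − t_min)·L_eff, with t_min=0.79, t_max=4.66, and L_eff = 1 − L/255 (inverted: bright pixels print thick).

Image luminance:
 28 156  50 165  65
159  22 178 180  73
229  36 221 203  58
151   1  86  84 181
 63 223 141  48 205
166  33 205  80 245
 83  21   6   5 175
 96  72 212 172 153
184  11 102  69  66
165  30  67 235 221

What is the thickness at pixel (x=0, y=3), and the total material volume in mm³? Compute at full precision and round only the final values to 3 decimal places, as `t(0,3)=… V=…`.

t(0,3)=3.082 V=56.078

span = t_max - t_min = 4.66 - 0.79 = 3.870
L(0,3) = 151, L_eff = 1 - 151/255 = 0.407843 (inverted)
t(0,3) = 4.66 - 3.870·0.407843 = 3.082
Σt over all 10·5 pixels = 109427/850 ≈ 128.7376471
V = pitch²·Σt = 0.66²·109427/850 = 56.078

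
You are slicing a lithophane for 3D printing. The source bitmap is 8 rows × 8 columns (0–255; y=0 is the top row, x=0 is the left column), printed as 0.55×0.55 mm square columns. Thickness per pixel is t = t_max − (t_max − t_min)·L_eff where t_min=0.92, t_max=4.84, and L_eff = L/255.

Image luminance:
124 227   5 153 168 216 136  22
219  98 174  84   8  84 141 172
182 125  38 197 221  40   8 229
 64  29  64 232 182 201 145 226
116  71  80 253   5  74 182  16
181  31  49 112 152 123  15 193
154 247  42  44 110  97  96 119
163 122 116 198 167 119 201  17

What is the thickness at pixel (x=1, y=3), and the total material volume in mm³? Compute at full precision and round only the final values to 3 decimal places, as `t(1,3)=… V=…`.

t(1,3)=4.394 V=57.064

span = t_max - t_min = 4.84 - 0.92 = 3.920
L(1,3) = 29, L_eff = 29/255 = 0.113725
t(1,3) = 4.84 - 3.920·0.113725 = 4.394
Σt over all 8·8 pixels = 1202578/6375 ≈ 188.6396863
V = pitch²·Σt = 0.55²·1202578/6375 = 57.064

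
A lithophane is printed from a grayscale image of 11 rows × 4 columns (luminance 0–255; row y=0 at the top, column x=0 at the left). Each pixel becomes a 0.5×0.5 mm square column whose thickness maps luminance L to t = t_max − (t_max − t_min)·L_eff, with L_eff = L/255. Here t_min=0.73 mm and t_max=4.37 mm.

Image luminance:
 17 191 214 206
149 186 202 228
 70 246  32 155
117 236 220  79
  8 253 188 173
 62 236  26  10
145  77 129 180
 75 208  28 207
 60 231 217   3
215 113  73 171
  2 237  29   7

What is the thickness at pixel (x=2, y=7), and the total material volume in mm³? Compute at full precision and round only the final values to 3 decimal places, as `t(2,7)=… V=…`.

span = t_max - t_min = 4.37 - 0.73 = 3.640
L(2,7) = 28, L_eff = 28/255 = 0.109804
t(2,7) = 4.37 - 3.640·0.109804 = 3.970
Σt over all 11·4 pixels = 687884/6375 ≈ 107.9033725
V = pitch²·Σt = 0.5²·687884/6375 = 26.976

t(2,7)=3.970 V=26.976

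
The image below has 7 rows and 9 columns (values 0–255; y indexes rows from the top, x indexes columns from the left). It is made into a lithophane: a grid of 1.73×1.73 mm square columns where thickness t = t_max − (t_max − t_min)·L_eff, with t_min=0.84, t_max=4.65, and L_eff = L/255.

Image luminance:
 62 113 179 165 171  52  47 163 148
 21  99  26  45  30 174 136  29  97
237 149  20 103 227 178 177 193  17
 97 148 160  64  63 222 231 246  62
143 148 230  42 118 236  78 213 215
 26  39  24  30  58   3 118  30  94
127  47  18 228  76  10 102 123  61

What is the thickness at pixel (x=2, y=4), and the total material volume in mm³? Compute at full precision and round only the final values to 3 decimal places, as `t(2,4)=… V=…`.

span = t_max - t_min = 4.65 - 0.84 = 3.810
L(2,4) = 230, L_eff = 230/255 = 0.901961
t(2,4) = 4.65 - 3.810·0.901961 = 1.214
Σt over all 7·9 pixels = 1602599/8500 ≈ 188.5410588
V = pitch²·Σt = 1.73²·1602599/8500 = 564.285

t(2,4)=1.214 V=564.285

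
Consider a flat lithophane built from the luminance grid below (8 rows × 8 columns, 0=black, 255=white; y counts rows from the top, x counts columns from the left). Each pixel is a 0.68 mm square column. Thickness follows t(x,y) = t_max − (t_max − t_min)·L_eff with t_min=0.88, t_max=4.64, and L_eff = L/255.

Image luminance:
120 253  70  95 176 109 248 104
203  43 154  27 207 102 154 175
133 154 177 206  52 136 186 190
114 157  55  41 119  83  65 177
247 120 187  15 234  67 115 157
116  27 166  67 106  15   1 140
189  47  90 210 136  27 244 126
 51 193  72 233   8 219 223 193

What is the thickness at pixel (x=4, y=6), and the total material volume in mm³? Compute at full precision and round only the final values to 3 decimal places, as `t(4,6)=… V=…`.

span = t_max - t_min = 4.64 - 0.88 = 3.760
L(4,6) = 136, L_eff = 136/255 = 0.533333
t(4,6) = 4.64 - 3.760·0.533333 = 2.635
Σt over all 8·8 pixels = 1110476/6375 ≈ 174.1923137
V = pitch²·Σt = 0.68²·1110476/6375 = 80.547

t(4,6)=2.635 V=80.547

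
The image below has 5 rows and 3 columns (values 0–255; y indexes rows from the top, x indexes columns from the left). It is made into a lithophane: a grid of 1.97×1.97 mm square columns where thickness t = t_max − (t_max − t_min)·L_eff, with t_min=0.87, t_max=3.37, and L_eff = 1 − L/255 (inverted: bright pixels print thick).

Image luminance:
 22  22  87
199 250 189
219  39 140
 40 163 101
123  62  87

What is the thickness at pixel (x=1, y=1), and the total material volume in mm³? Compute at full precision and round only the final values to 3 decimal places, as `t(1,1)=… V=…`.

t(1,1)=3.321 V=116.963

span = t_max - t_min = 3.37 - 0.87 = 2.500
L(1,1) = 250, L_eff = 1 - 250/255 = 0.019608 (inverted)
t(1,1) = 3.37 - 2.500·0.019608 = 3.321
Σt over all 5·3 pixels = 10247/340 ≈ 30.1382353
V = pitch²·Σt = 1.97²·10247/340 = 116.963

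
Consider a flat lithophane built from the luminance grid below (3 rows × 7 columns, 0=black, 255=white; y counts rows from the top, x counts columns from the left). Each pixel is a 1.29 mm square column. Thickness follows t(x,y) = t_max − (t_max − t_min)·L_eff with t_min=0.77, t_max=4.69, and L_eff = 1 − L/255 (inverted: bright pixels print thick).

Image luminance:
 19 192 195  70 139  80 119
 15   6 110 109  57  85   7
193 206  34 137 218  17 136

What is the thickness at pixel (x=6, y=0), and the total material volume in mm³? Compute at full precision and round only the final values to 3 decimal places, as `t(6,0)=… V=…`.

span = t_max - t_min = 4.69 - 0.77 = 3.920
L(6,0) = 119, L_eff = 1 - 119/255 = 0.533333 (inverted)
t(6,0) = 4.69 - 3.920·0.533333 = 2.599
Σt over all 3·7 pixels = 1252783/25500 ≈ 49.1287451
V = pitch²·Σt = 1.29²·1252783/25500 = 81.755

t(6,0)=2.599 V=81.755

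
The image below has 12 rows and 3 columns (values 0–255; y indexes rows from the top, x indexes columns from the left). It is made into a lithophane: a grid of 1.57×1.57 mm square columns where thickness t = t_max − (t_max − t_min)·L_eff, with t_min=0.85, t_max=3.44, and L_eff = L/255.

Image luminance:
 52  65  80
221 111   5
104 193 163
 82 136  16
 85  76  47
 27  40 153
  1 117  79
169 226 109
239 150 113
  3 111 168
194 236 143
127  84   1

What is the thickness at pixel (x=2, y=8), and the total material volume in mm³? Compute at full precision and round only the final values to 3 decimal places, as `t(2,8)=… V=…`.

span = t_max - t_min = 3.44 - 0.85 = 2.590
L(2,8) = 113, L_eff = 113/255 = 0.443137
t(2,8) = 3.44 - 2.590·0.443137 = 2.292
Σt over all 12·3 pixels = 1070543/12750 ≈ 83.9641569
V = pitch²·Σt = 1.57²·1070543/12750 = 206.963

t(2,8)=2.292 V=206.963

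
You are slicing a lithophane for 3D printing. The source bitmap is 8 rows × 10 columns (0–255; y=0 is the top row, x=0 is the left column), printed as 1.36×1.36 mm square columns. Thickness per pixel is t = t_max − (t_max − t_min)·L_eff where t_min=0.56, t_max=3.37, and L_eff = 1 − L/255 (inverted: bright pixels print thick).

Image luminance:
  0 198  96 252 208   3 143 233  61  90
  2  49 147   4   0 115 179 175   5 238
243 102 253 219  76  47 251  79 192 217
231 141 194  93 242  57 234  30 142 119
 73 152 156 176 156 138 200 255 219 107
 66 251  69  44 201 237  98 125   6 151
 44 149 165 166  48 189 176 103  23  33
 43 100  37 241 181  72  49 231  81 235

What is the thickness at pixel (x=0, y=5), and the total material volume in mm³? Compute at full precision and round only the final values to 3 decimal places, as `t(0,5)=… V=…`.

span = t_max - t_min = 3.37 - 0.56 = 2.810
L(0,5) = 66, L_eff = 1 - 66/255 = 0.741176 (inverted)
t(0,5) = 3.37 - 2.810·0.741176 = 1.287
Σt over all 8·10 pixels = 2061343/12750 ≈ 161.6739608
V = pitch²·Σt = 1.36²·2061343/12750 = 299.032

t(0,5)=1.287 V=299.032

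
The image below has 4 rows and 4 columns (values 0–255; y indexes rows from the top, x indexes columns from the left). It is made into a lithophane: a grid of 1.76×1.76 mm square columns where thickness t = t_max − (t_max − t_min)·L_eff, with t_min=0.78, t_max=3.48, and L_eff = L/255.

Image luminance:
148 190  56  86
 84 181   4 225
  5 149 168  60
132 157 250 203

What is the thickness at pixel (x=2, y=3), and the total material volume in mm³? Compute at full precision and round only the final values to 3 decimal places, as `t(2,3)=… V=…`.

span = t_max - t_min = 3.48 - 0.78 = 2.700
L(2,3) = 250, L_eff = 250/255 = 0.980392
t(2,3) = 3.48 - 2.700·0.980392 = 0.833
Σt over all 4·4 pixels = 14223/425 ≈ 33.4658824
V = pitch²·Σt = 1.76²·14223/425 = 103.664

t(2,3)=0.833 V=103.664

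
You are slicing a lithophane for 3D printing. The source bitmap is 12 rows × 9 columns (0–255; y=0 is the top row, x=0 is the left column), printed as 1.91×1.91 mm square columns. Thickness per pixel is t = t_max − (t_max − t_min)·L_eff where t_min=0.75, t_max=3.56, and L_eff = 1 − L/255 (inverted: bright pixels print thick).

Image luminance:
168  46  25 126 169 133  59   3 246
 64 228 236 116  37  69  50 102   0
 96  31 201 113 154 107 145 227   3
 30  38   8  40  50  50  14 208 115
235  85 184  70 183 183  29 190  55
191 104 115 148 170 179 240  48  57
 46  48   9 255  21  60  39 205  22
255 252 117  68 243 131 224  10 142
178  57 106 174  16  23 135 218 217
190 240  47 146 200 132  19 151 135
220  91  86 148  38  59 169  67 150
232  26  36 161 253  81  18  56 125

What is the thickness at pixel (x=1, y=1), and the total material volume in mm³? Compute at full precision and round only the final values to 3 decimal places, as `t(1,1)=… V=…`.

span = t_max - t_min = 3.56 - 0.75 = 2.810
L(1,1) = 228, L_eff = 1 - 228/255 = 0.105882 (inverted)
t(1,1) = 3.56 - 2.810·0.105882 = 3.262
Σt over all 12·9 pixels = 279181/1275 ≈ 218.9654902
V = pitch²·Σt = 1.91²·279181/1275 = 798.808

t(1,1)=3.262 V=798.808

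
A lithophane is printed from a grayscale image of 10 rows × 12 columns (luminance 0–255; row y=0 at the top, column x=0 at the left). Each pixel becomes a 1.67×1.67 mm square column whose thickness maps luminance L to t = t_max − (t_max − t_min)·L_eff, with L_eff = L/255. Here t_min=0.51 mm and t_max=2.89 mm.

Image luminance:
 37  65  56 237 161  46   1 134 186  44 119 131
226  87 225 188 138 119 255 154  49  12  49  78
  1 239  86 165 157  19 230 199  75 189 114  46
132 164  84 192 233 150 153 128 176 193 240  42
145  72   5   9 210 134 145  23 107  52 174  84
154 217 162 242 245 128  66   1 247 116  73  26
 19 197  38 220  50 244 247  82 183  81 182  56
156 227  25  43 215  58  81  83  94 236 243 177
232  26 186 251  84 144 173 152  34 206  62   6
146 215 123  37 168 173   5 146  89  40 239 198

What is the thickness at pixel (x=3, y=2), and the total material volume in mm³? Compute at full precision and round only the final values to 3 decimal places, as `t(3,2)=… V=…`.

t(3,2)=1.350 V=565.994

span = t_max - t_min = 2.89 - 0.51 = 2.380
L(3,2) = 165, L_eff = 165/255 = 0.647059
t(3,2) = 2.89 - 2.380·0.647059 = 1.350
Σt over all 10·12 pixels = 152209/750 ≈ 202.9453333
V = pitch²·Σt = 1.67²·152209/750 = 565.994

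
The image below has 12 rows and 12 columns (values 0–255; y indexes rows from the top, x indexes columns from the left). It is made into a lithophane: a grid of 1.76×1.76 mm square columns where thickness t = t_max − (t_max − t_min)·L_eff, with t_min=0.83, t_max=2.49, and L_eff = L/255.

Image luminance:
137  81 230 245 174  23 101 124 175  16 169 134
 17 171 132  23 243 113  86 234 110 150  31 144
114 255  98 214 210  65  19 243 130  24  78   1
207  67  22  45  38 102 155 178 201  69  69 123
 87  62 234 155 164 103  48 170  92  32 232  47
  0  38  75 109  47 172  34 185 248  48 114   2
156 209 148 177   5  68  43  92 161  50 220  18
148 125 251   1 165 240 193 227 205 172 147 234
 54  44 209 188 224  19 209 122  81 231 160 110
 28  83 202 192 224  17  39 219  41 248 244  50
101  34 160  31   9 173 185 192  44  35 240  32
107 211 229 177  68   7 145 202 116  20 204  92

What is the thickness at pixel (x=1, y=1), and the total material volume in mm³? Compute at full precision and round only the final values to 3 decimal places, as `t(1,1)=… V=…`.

span = t_max - t_min = 2.49 - 0.83 = 1.660
L(1,1) = 171, L_eff = 171/255 = 0.670588
t(1,1) = 2.49 - 1.660·0.670588 = 1.377
Σt over all 12·12 pixels = 618931/2550 ≈ 242.7180392
V = pitch²·Σt = 1.76²·618931/2550 = 751.843

t(1,1)=1.377 V=751.843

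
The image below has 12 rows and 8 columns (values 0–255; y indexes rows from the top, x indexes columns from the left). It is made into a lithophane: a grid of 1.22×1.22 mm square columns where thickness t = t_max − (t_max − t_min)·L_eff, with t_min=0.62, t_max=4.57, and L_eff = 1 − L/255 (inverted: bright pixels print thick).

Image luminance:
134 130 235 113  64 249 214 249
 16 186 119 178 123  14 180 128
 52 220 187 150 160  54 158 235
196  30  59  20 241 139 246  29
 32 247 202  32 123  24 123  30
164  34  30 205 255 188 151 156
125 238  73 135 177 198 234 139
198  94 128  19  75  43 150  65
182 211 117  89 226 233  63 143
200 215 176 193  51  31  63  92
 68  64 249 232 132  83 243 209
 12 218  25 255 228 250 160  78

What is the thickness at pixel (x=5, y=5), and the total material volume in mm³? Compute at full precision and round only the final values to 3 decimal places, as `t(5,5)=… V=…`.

t(5,5)=3.532 V=397.212

span = t_max - t_min = 4.57 - 0.62 = 3.950
L(5,5) = 188, L_eff = 1 - 188/255 = 0.262745 (inverted)
t(5,5) = 4.57 - 3.950·0.262745 = 3.532
Σt over all 12·8 pixels = 226841/850 ≈ 266.8717647
V = pitch²·Σt = 1.22²·226841/850 = 397.212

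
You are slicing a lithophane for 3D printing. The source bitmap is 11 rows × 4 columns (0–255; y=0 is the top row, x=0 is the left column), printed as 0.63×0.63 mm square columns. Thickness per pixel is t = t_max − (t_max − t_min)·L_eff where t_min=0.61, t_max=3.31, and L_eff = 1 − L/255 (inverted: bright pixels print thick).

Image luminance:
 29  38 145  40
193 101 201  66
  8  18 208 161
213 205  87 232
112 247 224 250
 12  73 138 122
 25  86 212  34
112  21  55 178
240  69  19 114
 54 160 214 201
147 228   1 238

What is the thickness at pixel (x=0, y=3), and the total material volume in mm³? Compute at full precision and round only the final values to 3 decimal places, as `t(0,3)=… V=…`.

span = t_max - t_min = 3.31 - 0.61 = 2.700
L(0,3) = 213, L_eff = 1 - 213/255 = 0.164706 (inverted)
t(0,3) = 3.31 - 2.700·0.164706 = 2.865
Σt over all 11·4 pixels = 72593/850 ≈ 85.4035294
V = pitch²·Σt = 0.63²·72593/850 = 33.897

t(0,3)=2.865 V=33.897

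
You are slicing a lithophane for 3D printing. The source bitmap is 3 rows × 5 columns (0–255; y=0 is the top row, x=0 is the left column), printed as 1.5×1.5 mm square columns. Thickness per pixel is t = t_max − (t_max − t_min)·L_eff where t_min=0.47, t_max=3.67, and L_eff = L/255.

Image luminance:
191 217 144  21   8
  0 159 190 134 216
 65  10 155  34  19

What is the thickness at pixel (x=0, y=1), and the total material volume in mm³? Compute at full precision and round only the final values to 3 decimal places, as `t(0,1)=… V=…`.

t(0,1)=3.670 V=79.731

span = t_max - t_min = 3.67 - 0.47 = 3.200
L(0,1) = 0, L_eff = 0/255 = 0.000000
t(0,1) = 3.67 - 3.200·0.000000 = 3.670
Σt over all 3·5 pixels = 60241/1700 ≈ 35.4358824
V = pitch²·Σt = 1.5²·60241/1700 = 79.731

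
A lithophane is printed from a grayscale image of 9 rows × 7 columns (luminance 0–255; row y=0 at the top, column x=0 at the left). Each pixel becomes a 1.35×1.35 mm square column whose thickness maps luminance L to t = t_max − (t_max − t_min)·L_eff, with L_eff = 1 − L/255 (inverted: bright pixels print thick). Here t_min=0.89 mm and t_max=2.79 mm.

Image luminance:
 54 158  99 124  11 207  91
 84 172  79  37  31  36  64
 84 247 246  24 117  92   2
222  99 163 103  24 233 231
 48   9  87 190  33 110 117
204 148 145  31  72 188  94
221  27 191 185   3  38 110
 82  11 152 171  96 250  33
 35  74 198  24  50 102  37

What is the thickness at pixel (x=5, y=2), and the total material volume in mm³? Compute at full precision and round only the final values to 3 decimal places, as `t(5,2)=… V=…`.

span = t_max - t_min = 2.79 - 0.89 = 1.900
L(5,2) = 92, L_eff = 1 - 92/255 = 0.639216 (inverted)
t(5,2) = 2.79 - 1.900·0.639216 = 1.575
Σt over all 9·7 pixels = 540557/5100 ≈ 105.9915686
V = pitch²·Σt = 1.35²·540557/5100 = 193.170

t(5,2)=1.575 V=193.170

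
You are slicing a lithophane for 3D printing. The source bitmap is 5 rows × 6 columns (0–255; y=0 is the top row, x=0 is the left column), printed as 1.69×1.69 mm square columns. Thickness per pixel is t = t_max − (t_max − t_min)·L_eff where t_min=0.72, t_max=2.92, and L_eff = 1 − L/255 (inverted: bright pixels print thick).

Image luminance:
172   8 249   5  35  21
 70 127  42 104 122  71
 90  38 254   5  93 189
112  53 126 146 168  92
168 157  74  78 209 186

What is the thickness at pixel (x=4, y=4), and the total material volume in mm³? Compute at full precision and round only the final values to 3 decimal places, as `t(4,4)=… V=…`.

span = t_max - t_min = 2.92 - 0.72 = 2.200
L(4,4) = 209, L_eff = 1 - 209/255 = 0.180392 (inverted)
t(4,4) = 2.92 - 2.200·0.180392 = 2.523
Σt over all 5·6 pixels = 49.76
V = pitch²·Σt = 1.69²·49.76 = 142.120

t(4,4)=2.523 V=142.120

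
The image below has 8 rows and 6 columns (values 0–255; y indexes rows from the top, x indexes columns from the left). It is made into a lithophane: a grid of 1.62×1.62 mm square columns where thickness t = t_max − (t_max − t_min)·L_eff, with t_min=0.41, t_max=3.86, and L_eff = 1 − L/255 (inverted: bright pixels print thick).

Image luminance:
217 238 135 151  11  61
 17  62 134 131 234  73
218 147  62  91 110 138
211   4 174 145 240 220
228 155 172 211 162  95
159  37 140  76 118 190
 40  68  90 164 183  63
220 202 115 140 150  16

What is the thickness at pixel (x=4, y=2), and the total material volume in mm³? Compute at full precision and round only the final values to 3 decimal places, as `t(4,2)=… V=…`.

span = t_max - t_min = 3.86 - 0.41 = 3.450
L(4,2) = 110, L_eff = 1 - 110/255 = 0.568627 (inverted)
t(4,2) = 3.86 - 3.450·0.568627 = 1.898
Σt over all 8·6 pixels = 18107/170 ≈ 106.5117647
V = pitch²·Σt = 1.62²·18107/170 = 279.529

t(4,2)=1.898 V=279.529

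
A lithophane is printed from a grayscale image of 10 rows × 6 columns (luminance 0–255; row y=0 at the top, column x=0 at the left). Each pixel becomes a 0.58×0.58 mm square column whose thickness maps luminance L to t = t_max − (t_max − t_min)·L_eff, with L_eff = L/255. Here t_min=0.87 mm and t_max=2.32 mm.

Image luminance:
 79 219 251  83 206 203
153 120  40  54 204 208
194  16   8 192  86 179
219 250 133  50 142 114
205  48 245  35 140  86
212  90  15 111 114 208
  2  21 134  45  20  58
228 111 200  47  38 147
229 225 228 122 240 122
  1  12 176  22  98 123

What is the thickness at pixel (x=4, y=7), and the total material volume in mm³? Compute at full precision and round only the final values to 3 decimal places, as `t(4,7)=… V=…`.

span = t_max - t_min = 2.32 - 0.87 = 1.450
L(4,7) = 38, L_eff = 38/255 = 0.149020
t(4,7) = 2.32 - 1.450·0.149020 = 2.104
Σt over all 10·6 pixels = 490651/5100 ≈ 96.2060784
V = pitch²·Σt = 0.58²·490651/5100 = 32.364

t(4,7)=2.104 V=32.364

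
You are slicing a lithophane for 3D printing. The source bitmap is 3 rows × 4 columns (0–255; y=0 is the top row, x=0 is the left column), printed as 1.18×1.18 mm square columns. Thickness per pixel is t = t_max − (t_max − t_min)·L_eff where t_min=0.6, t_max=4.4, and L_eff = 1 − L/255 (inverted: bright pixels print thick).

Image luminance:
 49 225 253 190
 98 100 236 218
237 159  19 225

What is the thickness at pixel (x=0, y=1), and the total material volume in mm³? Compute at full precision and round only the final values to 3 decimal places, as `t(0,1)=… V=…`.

t(0,1)=2.060 V=51.711

span = t_max - t_min = 4.4 - 0.6 = 3.800
L(0,1) = 98, L_eff = 1 - 98/255 = 0.615686 (inverted)
t(0,1) = 4.4 - 3.800·0.615686 = 2.060
Σt over all 3·4 pixels = 47351/1275 ≈ 37.1380392
V = pitch²·Σt = 1.18²·47351/1275 = 51.711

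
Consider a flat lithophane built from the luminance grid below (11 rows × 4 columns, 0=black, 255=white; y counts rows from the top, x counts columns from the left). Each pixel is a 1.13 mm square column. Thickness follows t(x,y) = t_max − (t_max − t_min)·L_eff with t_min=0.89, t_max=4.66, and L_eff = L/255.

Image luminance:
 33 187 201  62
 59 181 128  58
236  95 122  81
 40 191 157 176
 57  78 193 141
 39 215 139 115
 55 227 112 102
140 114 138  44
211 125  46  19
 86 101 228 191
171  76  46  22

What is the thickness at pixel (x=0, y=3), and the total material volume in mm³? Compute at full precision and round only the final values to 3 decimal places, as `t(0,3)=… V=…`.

span = t_max - t_min = 4.66 - 0.89 = 3.770
L(0,3) = 40, L_eff = 40/255 = 0.156863
t(0,3) = 4.66 - 3.770·0.156863 = 4.069
Σt over all 11·4 pixels = 542299/4250 ≈ 127.5997647
V = pitch²·Σt = 1.13²·542299/4250 = 162.932

t(0,3)=4.069 V=162.932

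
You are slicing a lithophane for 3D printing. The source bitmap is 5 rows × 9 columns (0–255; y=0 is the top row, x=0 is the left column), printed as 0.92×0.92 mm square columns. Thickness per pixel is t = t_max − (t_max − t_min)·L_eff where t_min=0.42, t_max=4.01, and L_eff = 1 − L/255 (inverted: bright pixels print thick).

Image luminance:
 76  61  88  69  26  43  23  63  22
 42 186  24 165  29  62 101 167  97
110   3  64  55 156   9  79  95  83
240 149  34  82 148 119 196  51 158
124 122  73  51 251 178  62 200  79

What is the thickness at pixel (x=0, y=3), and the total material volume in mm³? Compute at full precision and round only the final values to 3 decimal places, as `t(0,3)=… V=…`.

span = t_max - t_min = 4.01 - 0.42 = 3.590
L(0,3) = 240, L_eff = 1 - 240/255 = 0.058824 (inverted)
t(0,3) = 4.01 - 3.590·0.058824 = 3.799
Σt over all 5·9 pixels = 406207/5100 ≈ 79.6484314
V = pitch²·Σt = 0.92²·406207/5100 = 67.414

t(0,3)=3.799 V=67.414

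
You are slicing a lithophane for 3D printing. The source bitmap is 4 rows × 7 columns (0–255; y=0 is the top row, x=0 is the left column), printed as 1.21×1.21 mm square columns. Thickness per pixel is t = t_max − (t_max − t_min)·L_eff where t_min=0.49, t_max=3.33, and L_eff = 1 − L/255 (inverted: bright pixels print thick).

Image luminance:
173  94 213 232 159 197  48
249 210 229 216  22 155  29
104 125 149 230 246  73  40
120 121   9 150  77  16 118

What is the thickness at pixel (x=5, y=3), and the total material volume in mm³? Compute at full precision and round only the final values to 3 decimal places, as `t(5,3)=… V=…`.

span = t_max - t_min = 3.33 - 0.49 = 2.840
L(5,3) = 16, L_eff = 1 - 16/255 = 0.937255 (inverted)
t(5,3) = 3.33 - 2.840·0.937255 = 0.668
Σt over all 4·7 pixels = 119183/2125 ≈ 56.0861176
V = pitch²·Σt = 1.21²·119183/2125 = 82.116

t(5,3)=0.668 V=82.116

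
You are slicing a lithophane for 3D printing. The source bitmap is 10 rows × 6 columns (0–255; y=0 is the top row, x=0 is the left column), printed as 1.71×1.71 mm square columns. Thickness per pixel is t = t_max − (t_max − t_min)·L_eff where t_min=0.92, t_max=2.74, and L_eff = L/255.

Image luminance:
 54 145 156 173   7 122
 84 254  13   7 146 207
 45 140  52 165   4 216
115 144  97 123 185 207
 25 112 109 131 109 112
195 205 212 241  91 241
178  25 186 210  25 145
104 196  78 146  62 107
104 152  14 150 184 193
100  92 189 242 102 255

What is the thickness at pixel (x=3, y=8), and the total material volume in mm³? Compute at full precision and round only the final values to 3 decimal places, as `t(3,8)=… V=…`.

t(3,8)=1.669 V=316.203

span = t_max - t_min = 2.74 - 0.92 = 1.820
L(3,8) = 150, L_eff = 150/255 = 0.588235
t(3,8) = 2.74 - 1.820·0.588235 = 1.669
Σt over all 10·6 pixels = 1378747/12750 ≈ 108.1370196
V = pitch²·Σt = 1.71²·1378747/12750 = 316.203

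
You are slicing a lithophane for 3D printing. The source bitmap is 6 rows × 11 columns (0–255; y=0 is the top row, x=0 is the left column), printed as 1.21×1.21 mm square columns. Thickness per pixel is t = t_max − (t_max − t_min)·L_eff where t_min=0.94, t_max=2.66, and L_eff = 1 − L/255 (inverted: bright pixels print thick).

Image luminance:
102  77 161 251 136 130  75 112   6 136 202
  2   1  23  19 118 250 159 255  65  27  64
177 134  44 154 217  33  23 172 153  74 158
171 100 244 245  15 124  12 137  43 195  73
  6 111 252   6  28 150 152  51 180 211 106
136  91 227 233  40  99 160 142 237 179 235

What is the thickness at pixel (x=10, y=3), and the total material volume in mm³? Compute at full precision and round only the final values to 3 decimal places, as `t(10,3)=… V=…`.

span = t_max - t_min = 2.66 - 0.94 = 1.720
L(10,3) = 73, L_eff = 1 - 73/255 = 0.713725 (inverted)
t(10,3) = 2.66 - 1.720·0.713725 = 1.432
Σt over all 6·11 pixels = 743848/6375 ≈ 116.6820392
V = pitch²·Σt = 1.21²·743848/6375 = 170.834

t(10,3)=1.432 V=170.834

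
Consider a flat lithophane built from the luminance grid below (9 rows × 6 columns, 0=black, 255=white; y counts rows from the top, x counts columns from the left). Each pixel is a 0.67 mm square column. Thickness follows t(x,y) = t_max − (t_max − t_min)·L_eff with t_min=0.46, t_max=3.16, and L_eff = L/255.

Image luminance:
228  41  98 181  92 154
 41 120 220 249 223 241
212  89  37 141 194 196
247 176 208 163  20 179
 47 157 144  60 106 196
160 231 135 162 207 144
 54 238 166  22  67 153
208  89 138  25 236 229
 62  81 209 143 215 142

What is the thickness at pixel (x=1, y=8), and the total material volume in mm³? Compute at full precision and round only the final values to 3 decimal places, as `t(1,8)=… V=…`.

t(1,8)=2.302 V=38.690

span = t_max - t_min = 3.16 - 0.46 = 2.700
L(1,8) = 81, L_eff = 81/255 = 0.317647
t(1,8) = 3.16 - 2.700·0.317647 = 2.302
Σt over all 9·6 pixels = 7326/85 ≈ 86.1882353
V = pitch²·Σt = 0.67²·7326/85 = 38.690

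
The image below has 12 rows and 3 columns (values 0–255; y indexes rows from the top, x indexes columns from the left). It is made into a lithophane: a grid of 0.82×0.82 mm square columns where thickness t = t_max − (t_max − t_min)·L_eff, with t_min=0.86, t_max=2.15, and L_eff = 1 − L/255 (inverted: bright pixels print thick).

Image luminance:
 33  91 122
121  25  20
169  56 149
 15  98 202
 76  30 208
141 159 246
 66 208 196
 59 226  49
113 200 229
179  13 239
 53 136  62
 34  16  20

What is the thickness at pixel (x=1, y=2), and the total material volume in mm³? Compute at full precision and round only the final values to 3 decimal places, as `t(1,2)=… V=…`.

t(1,2)=1.143 V=34.624

span = t_max - t_min = 2.15 - 0.86 = 1.290
L(1,2) = 56, L_eff = 1 - 56/255 = 0.780392 (inverted)
t(1,2) = 2.15 - 1.290·0.780392 = 1.143
Σt over all 12·3 pixels = 437697/8500 ≈ 51.4937647
V = pitch²·Σt = 0.82²·437697/8500 = 34.624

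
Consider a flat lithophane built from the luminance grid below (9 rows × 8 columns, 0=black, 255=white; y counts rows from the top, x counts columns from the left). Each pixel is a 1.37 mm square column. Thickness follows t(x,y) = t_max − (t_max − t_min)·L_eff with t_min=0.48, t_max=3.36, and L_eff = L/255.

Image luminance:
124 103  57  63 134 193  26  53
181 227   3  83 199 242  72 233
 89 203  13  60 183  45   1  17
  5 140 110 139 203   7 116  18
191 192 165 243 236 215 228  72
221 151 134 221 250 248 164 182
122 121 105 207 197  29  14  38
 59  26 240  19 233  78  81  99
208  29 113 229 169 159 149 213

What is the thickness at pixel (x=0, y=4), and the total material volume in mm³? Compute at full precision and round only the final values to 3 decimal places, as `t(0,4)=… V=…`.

span = t_max - t_min = 3.36 - 0.48 = 2.880
L(0,4) = 191, L_eff = 191/255 = 0.749020
t(0,4) = 3.36 - 2.880·0.749020 = 1.203
Σt over all 9·8 pixels = 288672/2125 ≈ 135.8456471
V = pitch²·Σt = 1.37²·288672/2125 = 254.969

t(0,4)=1.203 V=254.969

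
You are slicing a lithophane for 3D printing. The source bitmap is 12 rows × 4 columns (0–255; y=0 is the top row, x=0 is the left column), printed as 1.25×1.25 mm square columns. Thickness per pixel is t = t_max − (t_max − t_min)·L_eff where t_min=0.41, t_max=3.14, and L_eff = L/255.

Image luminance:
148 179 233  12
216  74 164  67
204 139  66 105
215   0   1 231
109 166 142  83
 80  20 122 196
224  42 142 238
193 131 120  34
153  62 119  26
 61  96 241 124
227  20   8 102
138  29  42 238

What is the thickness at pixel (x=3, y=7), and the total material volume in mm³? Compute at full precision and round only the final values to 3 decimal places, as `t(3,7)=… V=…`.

span = t_max - t_min = 3.14 - 0.41 = 2.730
L(3,7) = 34, L_eff = 34/255 = 0.133333
t(3,7) = 3.14 - 2.730·0.133333 = 2.776
Σt over all 12·4 pixels = 377479/4250 ≈ 88.8185882
V = pitch²·Σt = 1.25²·377479/4250 = 138.779

t(3,7)=2.776 V=138.779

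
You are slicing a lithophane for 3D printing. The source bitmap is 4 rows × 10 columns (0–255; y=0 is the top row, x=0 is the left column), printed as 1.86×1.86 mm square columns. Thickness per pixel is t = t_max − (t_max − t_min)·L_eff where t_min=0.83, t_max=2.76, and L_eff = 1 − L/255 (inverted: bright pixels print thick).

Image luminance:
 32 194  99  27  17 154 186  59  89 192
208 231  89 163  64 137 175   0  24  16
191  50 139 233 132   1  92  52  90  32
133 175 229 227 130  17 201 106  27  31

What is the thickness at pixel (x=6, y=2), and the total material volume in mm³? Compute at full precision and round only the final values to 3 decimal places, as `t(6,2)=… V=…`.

t(6,2)=1.526 V=231.222

span = t_max - t_min = 2.76 - 0.83 = 1.930
L(6,2) = 92, L_eff = 1 - 92/255 = 0.639216 (inverted)
t(6,2) = 2.76 - 1.930·0.639216 = 1.526
Σt over all 4·10 pixels = 426073/6375 ≈ 66.8349804
V = pitch²·Σt = 1.86²·426073/6375 = 231.222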